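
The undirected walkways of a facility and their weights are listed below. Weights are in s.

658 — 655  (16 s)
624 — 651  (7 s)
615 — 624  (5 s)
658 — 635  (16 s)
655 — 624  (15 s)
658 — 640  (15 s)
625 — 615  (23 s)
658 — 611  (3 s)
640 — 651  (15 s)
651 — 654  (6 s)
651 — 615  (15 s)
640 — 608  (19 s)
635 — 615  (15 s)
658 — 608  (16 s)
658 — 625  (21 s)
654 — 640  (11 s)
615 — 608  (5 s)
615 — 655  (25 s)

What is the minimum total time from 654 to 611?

29 s

Settle nodes by increasing distance from 654:
654: 0
651: 6  (via 654)
640: 11  (via 654)
624: 13  (via 651)
615: 18  (via 624)
608: 23  (via 615)
658: 26  (via 640)
655: 28  (via 624)
611: 29  (via 658)
Shortest route: 654 → 640 → 658 → 611 = 29 s.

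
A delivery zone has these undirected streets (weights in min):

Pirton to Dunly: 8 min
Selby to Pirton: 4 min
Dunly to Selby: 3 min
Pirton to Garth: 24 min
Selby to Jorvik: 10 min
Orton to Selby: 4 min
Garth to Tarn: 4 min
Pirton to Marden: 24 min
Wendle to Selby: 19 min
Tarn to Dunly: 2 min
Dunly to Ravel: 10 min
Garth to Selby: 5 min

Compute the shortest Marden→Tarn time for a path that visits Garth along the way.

Shortest Marden→Garth: Marden → Pirton → Selby → Garth = 33
Shortest Garth→Tarn: Garth → Tarn = 4
Total via Garth: 33 + 4 = 37 min.

37 min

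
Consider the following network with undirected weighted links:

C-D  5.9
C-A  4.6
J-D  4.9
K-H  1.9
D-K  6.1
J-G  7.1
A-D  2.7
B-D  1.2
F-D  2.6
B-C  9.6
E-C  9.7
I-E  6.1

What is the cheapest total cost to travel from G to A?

Candidate routes:
G–J–D–C–A: 7.1+4.9+5.9+4.6 = 22.5
G–J–D–A: 7.1+4.9+2.7 = 14.7
Cheapest is G–J–D–A at 14.7.

14.7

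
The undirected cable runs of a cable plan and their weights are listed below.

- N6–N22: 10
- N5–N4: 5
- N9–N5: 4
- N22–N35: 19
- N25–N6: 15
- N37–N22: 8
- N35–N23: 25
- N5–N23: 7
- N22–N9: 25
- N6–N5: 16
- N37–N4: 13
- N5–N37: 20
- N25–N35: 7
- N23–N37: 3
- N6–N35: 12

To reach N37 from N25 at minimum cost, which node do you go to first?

N6

Compare a few routes:
N25–N35–N22–N37: 7+19+8 = 34
N25–N6–N22–N37: 15+10+8 = 33
Cheapest is N25–N6–N22–N37 at 33.
So from N25 the first move is to N6.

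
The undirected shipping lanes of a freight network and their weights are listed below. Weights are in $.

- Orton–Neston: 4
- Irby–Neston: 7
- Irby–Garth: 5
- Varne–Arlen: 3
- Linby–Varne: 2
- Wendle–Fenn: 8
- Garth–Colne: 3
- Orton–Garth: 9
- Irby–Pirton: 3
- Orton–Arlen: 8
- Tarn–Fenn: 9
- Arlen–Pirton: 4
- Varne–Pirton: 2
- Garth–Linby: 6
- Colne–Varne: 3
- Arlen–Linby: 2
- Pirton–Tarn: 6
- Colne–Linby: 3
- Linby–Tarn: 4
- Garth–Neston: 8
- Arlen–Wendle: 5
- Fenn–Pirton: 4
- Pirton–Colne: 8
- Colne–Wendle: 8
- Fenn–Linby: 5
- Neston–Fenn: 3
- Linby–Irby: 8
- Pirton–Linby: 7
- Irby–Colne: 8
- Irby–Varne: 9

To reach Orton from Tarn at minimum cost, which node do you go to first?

Compare a few routes:
Tarn–Linby–Arlen–Orton: 4+2+8 = 14
Tarn–Linby–Fenn–Neston–Orton: 4+5+3+4 = 16
The minimum is $14 via Tarn–Linby–Arlen–Orton.
So from Tarn the first move is to Linby.

Linby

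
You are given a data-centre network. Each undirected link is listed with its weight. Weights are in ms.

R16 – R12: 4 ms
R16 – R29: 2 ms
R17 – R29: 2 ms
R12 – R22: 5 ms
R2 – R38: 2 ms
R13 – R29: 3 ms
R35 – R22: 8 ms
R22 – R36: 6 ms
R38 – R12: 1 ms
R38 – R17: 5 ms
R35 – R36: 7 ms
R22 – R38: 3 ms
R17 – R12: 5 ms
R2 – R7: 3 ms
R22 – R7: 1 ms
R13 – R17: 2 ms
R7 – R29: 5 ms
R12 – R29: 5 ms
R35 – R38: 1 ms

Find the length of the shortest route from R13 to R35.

Running Dijkstra from R13:
R13: 0
R17: 2  (via R13)
R29: 3  (via R13)
R16: 5  (via R29)
R38: 7  (via R17)
R12: 7  (via R17)
R7: 8  (via R29)
R35: 8  (via R38)
Shortest route: R13–R17–R38–R35 = 8 ms.

8 ms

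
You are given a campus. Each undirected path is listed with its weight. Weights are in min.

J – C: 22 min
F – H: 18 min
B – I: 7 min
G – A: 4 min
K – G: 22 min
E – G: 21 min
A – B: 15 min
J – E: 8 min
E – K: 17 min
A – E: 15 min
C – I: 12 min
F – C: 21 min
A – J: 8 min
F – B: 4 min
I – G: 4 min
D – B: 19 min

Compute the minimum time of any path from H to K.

55 min

Compare a few routes:
H–F–B–A–G–K: 18+4+15+4+22 = 63
H–F–B–I–G–K: 18+4+7+4+22 = 55
Cheapest is H–F–B–I–G–K at 55 min.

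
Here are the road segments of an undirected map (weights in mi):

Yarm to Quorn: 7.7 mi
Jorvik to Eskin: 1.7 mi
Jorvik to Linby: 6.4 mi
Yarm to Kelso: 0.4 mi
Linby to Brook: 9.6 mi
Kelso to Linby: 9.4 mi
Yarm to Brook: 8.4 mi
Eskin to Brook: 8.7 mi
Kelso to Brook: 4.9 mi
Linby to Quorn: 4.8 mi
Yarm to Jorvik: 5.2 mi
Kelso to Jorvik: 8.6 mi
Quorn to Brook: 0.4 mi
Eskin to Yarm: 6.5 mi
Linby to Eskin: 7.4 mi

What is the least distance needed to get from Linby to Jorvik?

Settle nodes by increasing distance from Linby:
Linby: 0
Quorn: 4.8  (via Linby)
Brook: 5.2  (via Quorn)
Jorvik: 6.4  (via Linby)
Shortest route: Linby–Jorvik = 6.4 mi.

6.4 mi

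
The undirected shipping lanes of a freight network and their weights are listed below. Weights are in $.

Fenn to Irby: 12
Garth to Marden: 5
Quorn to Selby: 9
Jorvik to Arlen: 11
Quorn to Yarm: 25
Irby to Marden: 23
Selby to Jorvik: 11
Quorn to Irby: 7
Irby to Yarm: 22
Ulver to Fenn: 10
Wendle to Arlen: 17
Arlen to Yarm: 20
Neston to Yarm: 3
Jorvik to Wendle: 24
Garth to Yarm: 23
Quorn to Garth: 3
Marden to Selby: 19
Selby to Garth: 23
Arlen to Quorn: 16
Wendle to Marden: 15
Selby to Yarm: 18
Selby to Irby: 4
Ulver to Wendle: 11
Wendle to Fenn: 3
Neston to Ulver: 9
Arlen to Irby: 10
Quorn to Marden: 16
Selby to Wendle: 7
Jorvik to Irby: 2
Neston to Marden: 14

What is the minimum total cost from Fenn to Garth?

Compare a few routes:
Fenn → Wendle → Selby → Quorn → Garth: 3+7+9+3 = 22
Fenn → Wendle → Selby → Irby → Quorn → Garth: 3+7+4+7+3 = 24
Fenn → Wendle → Marden → Garth: 3+15+5 = 23
The minimum is $22 via Fenn → Wendle → Selby → Quorn → Garth.

$22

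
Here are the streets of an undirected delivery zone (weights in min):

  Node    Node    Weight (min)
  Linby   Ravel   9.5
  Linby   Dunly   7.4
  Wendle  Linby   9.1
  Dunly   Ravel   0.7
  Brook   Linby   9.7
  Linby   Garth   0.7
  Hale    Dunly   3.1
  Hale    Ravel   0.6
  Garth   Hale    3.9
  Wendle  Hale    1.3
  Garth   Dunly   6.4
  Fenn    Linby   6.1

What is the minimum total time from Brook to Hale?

Settle nodes by increasing distance from Brook:
Brook: 0
Linby: 9.7  (via Brook)
Garth: 10.4  (via Linby)
Hale: 14.3  (via Garth)
Shortest route: Brook–Linby–Garth–Hale = 14.3 min.

14.3 min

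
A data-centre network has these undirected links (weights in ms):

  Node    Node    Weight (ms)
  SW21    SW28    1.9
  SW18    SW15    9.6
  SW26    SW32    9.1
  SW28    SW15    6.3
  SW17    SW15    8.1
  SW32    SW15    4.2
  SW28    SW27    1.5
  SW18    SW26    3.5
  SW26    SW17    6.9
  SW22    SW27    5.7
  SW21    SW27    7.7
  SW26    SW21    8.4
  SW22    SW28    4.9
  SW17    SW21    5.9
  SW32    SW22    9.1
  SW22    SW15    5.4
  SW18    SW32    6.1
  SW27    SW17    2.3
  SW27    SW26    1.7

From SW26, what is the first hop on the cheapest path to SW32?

Candidate routes:
SW26–SW27–SW17–SW15–SW32: 1.7+2.3+8.1+4.2 = 16.3
SW26–SW27–SW28–SW15–SW32: 1.7+1.5+6.3+4.2 = 13.7
SW26–SW18–SW32: 3.5+6.1 = 9.6
SW26–SW32: 9.1 = 9.1
Cheapest is SW26–SW32 at 9.1 ms.
So from SW26 the first move is to SW32.

SW32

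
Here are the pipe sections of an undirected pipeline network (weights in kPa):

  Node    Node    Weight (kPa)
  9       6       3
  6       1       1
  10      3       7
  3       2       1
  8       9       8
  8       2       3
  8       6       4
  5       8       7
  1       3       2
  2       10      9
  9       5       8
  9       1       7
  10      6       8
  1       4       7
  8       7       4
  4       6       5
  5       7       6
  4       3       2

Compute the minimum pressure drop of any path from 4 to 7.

Running Dijkstra from 4:
4: 0
3: 2  (via 4)
2: 3  (via 3)
1: 4  (via 3)
6: 5  (via 4)
8: 6  (via 2)
9: 8  (via 6)
10: 9  (via 3)
7: 10  (via 8)
Shortest route: 4–3–2–8–7 = 10 kPa.

10 kPa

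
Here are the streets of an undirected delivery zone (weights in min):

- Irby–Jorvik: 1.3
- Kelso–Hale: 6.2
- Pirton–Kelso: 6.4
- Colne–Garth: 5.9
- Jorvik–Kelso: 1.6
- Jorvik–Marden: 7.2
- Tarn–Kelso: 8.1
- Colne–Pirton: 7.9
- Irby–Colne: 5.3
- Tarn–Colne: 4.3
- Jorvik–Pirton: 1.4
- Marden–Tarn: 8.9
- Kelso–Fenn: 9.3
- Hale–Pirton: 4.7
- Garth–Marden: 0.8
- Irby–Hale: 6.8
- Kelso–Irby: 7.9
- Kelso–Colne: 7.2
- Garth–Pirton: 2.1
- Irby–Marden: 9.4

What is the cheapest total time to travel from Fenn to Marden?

Shortest distances from Fenn:
Fenn: 0
Kelso: 9.3  (via Fenn)
Jorvik: 10.9  (via Kelso)
Irby: 12.2  (via Jorvik)
Pirton: 12.3  (via Jorvik)
Garth: 14.4  (via Pirton)
Marden: 15.2  (via Garth)
Shortest route: Fenn–Kelso–Jorvik–Pirton–Garth–Marden = 15.2 min.

15.2 min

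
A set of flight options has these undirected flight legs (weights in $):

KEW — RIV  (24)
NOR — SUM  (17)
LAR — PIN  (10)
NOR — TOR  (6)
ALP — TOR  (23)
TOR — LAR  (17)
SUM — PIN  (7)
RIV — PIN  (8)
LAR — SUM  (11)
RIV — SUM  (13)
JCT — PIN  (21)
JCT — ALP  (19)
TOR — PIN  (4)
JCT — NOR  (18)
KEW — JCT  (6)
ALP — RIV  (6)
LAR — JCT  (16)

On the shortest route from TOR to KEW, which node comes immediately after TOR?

NOR

Compare a few routes:
TOR - PIN - JCT - KEW: 4+21+6 = 31
TOR - NOR - JCT - KEW: 6+18+6 = 30
TOR - PIN - LAR - JCT - KEW: 4+10+16+6 = 36
TOR - PIN - RIV - KEW: 4+8+24 = 36
Cheapest is TOR - NOR - JCT - KEW at $30.
So from TOR the first move is to NOR.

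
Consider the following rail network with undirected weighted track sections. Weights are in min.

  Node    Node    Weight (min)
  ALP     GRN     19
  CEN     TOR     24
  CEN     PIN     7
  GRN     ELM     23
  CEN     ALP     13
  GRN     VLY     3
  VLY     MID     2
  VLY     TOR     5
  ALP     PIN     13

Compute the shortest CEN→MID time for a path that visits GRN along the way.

37 min

Shortest CEN→GRN: CEN → ALP → GRN = 32
Best GRN to MID: GRN → VLY → MID costing 5
Total via GRN: 32 + 5 = 37 min.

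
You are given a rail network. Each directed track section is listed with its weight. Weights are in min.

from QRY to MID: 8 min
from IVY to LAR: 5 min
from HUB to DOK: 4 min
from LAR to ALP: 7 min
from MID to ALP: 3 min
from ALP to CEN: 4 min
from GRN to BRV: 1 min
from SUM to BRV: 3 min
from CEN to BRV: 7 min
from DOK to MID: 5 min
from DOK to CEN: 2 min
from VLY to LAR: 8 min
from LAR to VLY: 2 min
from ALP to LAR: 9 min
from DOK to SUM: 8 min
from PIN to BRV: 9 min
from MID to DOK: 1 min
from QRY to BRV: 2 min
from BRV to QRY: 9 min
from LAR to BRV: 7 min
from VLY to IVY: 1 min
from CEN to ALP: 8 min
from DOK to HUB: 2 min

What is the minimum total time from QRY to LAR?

Candidate routes:
QRY - MID - ALP - LAR: 8+3+9 = 20
QRY - MID - DOK - CEN - ALP - LAR: 8+1+2+8+9 = 28
The minimum is 20 min via QRY - MID - ALP - LAR.

20 min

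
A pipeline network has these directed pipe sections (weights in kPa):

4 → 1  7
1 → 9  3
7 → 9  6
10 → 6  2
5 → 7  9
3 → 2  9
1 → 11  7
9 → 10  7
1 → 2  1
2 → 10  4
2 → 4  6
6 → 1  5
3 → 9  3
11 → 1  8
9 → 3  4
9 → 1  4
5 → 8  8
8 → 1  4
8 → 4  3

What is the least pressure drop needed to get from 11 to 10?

Enumerating some paths:
11 → 1 → 2 → 10: 8+1+4 = 13
11 → 1 → 9 → 10: 8+3+7 = 18
Cheapest is 11 → 1 → 2 → 10 at 13 kPa.

13 kPa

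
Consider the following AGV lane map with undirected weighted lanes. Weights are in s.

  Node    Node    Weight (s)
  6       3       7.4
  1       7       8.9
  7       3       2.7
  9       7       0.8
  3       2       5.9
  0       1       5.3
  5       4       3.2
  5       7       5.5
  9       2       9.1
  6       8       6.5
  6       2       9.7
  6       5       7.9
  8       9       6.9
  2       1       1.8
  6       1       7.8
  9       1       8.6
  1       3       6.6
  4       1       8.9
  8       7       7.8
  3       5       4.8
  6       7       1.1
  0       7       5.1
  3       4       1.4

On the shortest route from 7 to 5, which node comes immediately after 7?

Enumerating some paths:
7 - 3 - 4 - 5: 2.7+1.4+3.2 = 7.3
7 - 5: 5.5 = 5.5
The minimum is 5.5 s via 7 - 5.
So from 7 the first move is to 5.

5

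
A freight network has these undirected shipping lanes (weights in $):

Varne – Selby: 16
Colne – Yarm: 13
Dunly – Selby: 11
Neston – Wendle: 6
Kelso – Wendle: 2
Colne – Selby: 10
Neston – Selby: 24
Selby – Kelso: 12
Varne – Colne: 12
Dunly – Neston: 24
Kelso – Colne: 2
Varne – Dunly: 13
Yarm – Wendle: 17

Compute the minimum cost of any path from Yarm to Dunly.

$34

Shortest distances from Yarm:
Yarm: 0
Colne: 13  (via Yarm)
Kelso: 15  (via Colne)
Wendle: 17  (via Yarm)
Neston: 23  (via Wendle)
Selby: 23  (via Colne)
Varne: 25  (via Colne)
Dunly: 34  (via Selby)
Shortest route: Yarm → Colne → Selby → Dunly = $34.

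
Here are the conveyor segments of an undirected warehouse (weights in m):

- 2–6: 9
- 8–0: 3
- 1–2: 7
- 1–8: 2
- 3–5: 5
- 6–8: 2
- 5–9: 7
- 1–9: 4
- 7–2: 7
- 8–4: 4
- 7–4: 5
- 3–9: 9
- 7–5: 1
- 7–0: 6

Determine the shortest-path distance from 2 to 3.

13 m

Enumerating some paths:
2 - 7 - 5 - 9 - 3: 7+1+7+9 = 24
2 - 1 - 9 - 3: 7+4+9 = 20
2 - 1 - 9 - 5 - 3: 7+4+7+5 = 23
2 - 7 - 5 - 3: 7+1+5 = 13
Cheapest is 2 - 7 - 5 - 3 at 13 m.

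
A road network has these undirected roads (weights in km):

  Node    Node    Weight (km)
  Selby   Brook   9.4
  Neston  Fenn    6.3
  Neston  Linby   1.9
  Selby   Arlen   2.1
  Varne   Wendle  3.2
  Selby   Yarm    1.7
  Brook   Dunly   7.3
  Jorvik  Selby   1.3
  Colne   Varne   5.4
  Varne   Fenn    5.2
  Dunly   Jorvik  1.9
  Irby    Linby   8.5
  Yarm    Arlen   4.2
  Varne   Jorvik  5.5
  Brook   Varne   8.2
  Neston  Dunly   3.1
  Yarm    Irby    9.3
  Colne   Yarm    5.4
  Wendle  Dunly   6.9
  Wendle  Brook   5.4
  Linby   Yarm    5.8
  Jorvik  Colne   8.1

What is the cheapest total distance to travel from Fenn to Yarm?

13.7 km

Settle nodes by increasing distance from Fenn:
Fenn: 0
Varne: 5.2  (via Fenn)
Neston: 6.3  (via Fenn)
Linby: 8.2  (via Neston)
Wendle: 8.4  (via Varne)
Dunly: 9.4  (via Neston)
Colne: 10.6  (via Varne)
Jorvik: 10.7  (via Varne)
Selby: 12  (via Jorvik)
Brook: 13.4  (via Varne)
Yarm: 13.7  (via Selby)
Shortest route: Fenn–Varne–Jorvik–Selby–Yarm = 13.7 km.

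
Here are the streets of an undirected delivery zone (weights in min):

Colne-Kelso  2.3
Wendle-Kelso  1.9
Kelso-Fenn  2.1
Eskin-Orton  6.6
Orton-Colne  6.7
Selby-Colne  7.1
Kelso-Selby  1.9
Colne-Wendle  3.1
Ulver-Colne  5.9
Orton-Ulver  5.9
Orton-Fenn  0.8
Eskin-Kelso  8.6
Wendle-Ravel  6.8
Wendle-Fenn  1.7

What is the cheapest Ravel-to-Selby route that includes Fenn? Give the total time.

12.5 min

Best Ravel to Fenn: Ravel–Wendle–Fenn costing 8.5
Shortest Fenn→Selby: Fenn–Kelso–Selby = 4
Total via Fenn: 8.5 + 4 = 12.5 min.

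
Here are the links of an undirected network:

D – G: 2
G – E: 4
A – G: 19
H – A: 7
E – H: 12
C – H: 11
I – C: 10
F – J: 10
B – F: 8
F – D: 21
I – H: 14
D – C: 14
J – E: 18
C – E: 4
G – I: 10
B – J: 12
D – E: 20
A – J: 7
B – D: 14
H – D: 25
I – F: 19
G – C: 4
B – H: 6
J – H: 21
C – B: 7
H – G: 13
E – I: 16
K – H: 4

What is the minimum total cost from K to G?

17

Running Dijkstra from K:
K: 0
H: 4  (via K)
B: 10  (via H)
A: 11  (via H)
C: 15  (via H)
E: 16  (via H)
G: 17  (via H)
Shortest route: K–H–G = 17.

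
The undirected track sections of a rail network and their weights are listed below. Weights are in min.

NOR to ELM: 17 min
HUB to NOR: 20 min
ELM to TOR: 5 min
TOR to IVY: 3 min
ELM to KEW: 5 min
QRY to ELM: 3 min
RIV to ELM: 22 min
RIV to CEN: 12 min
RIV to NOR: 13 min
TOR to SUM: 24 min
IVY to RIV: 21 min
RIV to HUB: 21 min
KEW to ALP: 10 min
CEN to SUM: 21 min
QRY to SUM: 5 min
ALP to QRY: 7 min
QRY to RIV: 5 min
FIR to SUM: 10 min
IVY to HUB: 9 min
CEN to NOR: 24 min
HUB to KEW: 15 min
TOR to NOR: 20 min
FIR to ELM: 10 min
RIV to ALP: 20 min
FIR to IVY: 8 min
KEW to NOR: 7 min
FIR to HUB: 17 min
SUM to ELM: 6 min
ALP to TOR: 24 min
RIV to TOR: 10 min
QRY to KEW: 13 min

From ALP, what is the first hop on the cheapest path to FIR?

Candidate routes:
ALP → QRY → SUM → FIR: 7+5+10 = 22
ALP → QRY → ELM → FIR: 7+3+10 = 20
ALP → KEW → ELM → FIR: 10+5+10 = 25
Cheapest is ALP → QRY → ELM → FIR at 20 min.
So from ALP the first move is to QRY.

QRY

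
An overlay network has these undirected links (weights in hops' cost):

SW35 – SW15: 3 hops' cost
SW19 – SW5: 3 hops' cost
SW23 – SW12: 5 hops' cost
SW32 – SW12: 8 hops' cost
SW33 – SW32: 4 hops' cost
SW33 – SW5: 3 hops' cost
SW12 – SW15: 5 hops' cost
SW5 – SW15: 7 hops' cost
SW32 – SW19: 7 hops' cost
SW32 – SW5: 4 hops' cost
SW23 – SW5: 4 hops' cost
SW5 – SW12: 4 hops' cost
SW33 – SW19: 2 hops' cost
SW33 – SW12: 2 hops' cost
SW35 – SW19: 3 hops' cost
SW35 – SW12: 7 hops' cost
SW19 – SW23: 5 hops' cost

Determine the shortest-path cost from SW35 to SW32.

Running Dijkstra from SW35:
SW35: 0
SW19: 3  (via SW35)
SW15: 3  (via SW35)
SW33: 5  (via SW19)
SW5: 6  (via SW19)
SW12: 7  (via SW35)
SW23: 8  (via SW19)
SW32: 9  (via SW33)
Shortest route: SW35–SW19–SW33–SW32 = 9 hops' cost.

9 hops' cost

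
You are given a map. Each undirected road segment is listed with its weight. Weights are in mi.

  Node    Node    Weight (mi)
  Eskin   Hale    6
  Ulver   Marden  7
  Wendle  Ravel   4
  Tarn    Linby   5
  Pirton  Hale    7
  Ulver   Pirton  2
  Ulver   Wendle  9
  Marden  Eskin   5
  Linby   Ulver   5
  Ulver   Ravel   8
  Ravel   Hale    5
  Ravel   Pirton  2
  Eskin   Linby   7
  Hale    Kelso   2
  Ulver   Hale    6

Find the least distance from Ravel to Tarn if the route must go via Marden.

Shortest Ravel→Marden: Ravel → Pirton → Ulver → Marden = 11
Shortest Marden→Tarn: Marden → Eskin → Linby → Tarn = 17
Total via Marden: 11 + 17 = 28 mi.

28 mi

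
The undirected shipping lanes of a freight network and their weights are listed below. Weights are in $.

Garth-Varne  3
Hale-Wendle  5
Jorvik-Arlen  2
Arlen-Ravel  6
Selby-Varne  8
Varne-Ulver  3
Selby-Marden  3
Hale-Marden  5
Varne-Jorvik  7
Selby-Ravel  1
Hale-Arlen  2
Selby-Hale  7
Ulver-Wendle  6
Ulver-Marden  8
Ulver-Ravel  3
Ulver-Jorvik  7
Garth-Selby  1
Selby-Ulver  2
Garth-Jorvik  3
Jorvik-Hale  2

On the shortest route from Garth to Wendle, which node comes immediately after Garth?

Compare a few routes:
Garth - Selby - Ravel - Ulver - Wendle: 1+1+3+6 = 11
Garth - Varne - Ulver - Wendle: 3+3+6 = 12
Garth - Selby - Ulver - Wendle: 1+2+6 = 9
Garth - Jorvik - Hale - Wendle: 3+2+5 = 10
Cheapest is Garth - Selby - Ulver - Wendle at $9.
So from Garth the first move is to Selby.

Selby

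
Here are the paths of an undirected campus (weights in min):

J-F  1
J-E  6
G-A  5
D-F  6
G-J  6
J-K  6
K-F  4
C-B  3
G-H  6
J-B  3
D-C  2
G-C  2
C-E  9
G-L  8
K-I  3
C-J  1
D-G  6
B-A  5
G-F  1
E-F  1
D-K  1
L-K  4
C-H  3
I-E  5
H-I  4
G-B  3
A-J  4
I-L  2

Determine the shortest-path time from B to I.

Candidate routes:
B → J → F → E → I: 3+1+1+5 = 10
B → G → F → E → I: 3+1+1+5 = 10
B → C → D → K → I: 3+2+1+3 = 9
B → J → C → D → K → I: 3+1+2+1+3 = 10
Cheapest is B → C → D → K → I at 9 min.

9 min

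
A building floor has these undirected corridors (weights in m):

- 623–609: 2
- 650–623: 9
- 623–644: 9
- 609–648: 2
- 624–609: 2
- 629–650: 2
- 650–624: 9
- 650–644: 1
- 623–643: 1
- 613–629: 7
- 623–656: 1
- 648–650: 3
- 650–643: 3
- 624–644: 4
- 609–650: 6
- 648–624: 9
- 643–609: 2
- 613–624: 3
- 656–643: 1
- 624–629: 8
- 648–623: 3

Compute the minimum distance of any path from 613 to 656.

Shortest distances from 613:
613: 0
624: 3  (via 613)
609: 5  (via 624)
644: 7  (via 624)
623: 7  (via 609)
648: 7  (via 609)
629: 7  (via 613)
643: 7  (via 609)
656: 8  (via 623)
Shortest route: 613–624–609–623–656 = 8 m.

8 m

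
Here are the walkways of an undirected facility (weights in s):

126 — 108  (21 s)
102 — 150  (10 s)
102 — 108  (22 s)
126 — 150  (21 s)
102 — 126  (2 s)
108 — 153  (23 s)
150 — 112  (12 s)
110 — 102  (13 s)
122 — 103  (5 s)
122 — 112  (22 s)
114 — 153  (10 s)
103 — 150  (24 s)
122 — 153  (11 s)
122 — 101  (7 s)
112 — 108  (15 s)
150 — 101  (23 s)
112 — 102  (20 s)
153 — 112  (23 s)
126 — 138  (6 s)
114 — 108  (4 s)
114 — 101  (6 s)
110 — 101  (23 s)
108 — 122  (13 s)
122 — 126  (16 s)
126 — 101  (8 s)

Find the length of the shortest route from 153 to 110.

39 s

Candidate routes:
153–122–101–126–102–110: 11+7+8+2+13 = 41
153–114–101–110: 10+6+23 = 39
153–122–101–110: 11+7+23 = 41
The minimum is 39 s via 153–114–101–110.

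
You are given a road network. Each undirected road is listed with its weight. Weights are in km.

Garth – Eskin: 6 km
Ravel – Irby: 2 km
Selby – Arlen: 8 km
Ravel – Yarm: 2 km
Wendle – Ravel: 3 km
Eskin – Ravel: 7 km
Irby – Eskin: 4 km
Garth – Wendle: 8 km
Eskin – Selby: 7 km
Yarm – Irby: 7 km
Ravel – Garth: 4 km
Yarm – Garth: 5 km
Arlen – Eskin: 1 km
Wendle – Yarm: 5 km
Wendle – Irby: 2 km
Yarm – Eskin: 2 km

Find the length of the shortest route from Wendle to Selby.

13 km

Running Dijkstra from Wendle:
Wendle: 0
Irby: 2  (via Wendle)
Ravel: 3  (via Wendle)
Yarm: 5  (via Wendle)
Eskin: 6  (via Irby)
Arlen: 7  (via Eskin)
Garth: 7  (via Ravel)
Selby: 13  (via Eskin)
Shortest route: Wendle → Irby → Eskin → Selby = 13 km.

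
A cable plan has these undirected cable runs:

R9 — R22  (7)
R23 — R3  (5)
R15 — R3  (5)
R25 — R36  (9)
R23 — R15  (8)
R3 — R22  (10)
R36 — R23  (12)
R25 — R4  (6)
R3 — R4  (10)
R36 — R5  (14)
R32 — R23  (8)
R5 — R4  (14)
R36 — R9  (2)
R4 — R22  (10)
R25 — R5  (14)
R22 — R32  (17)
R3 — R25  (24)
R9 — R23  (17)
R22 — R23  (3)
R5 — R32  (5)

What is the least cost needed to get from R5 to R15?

Running Dijkstra from R5:
R5: 0
R32: 5  (via R5)
R23: 13  (via R32)
R36: 14  (via R5)
R25: 14  (via R5)
R4: 14  (via R5)
R9: 16  (via R36)
R22: 16  (via R23)
R3: 18  (via R23)
R15: 21  (via R23)
Shortest route: R5 → R32 → R23 → R15 = 21.

21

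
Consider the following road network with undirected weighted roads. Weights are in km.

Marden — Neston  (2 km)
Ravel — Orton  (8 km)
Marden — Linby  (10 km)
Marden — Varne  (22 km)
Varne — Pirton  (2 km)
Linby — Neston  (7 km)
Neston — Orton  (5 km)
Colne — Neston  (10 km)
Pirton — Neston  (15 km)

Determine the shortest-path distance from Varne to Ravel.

30 km

Running Dijkstra from Varne:
Varne: 0
Pirton: 2  (via Varne)
Neston: 17  (via Pirton)
Marden: 19  (via Neston)
Orton: 22  (via Neston)
Linby: 24  (via Neston)
Colne: 27  (via Neston)
Ravel: 30  (via Orton)
Shortest route: Varne–Pirton–Neston–Orton–Ravel = 30 km.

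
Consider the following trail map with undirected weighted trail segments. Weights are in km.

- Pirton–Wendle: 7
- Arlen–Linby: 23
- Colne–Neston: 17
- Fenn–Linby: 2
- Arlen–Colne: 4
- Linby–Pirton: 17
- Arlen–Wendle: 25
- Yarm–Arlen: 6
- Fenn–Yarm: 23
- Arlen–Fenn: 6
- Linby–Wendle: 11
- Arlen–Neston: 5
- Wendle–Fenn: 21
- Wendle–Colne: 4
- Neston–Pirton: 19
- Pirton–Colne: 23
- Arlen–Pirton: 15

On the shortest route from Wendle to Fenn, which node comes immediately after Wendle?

Candidate routes:
Wendle → Linby → Fenn: 11+2 = 13
Wendle → Colne → Arlen → Fenn: 4+4+6 = 14
Wendle → Fenn: 21 = 21
The minimum is 13 km via Wendle → Linby → Fenn.
So from Wendle the first move is to Linby.

Linby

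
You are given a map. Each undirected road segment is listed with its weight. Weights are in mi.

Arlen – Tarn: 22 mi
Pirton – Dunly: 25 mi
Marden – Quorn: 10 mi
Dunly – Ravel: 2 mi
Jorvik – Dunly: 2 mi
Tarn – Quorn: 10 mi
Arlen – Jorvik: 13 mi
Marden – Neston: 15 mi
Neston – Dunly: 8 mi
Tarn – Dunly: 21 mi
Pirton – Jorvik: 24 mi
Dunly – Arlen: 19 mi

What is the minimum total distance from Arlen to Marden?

Candidate routes:
Arlen–Jorvik–Dunly–Neston–Marden: 13+2+8+15 = 38
Arlen–Dunly–Neston–Marden: 19+8+15 = 42
Arlen–Tarn–Quorn–Marden: 22+10+10 = 42
The minimum is 38 mi via Arlen–Jorvik–Dunly–Neston–Marden.

38 mi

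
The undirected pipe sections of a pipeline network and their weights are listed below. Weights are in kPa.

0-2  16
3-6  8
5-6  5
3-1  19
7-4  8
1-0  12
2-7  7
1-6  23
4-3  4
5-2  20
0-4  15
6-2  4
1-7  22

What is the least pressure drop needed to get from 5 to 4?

Compare a few routes:
5–6–3–4: 5+8+4 = 17
5–2–7–4: 20+7+8 = 35
5–6–2–7–4: 5+4+7+8 = 24
The minimum is 17 kPa via 5–6–3–4.

17 kPa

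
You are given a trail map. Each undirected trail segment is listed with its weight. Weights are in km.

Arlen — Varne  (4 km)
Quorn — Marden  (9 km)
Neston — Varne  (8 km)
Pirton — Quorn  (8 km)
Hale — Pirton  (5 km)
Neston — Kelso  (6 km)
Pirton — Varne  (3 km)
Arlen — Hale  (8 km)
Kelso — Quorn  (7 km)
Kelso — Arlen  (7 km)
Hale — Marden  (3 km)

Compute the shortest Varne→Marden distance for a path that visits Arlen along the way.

Shortest Varne→Arlen: Varne → Arlen = 4
Shortest Arlen→Marden: Arlen → Hale → Marden = 11
Total via Arlen: 4 + 11 = 15 km.

15 km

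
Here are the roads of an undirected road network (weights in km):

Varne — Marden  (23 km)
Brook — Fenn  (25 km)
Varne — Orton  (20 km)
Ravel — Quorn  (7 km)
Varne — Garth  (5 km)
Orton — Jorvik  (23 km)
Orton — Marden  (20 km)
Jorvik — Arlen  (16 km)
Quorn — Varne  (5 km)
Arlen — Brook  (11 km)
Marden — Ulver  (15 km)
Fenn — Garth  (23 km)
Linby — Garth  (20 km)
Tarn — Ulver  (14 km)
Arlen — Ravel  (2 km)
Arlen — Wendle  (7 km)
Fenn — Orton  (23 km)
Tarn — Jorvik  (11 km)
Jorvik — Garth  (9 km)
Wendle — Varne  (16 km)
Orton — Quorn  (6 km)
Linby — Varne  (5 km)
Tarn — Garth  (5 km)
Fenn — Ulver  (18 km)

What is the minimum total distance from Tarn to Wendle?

26 km

Candidate routes:
Tarn - Jorvik - Arlen - Wendle: 11+16+7 = 34
Tarn - Garth - Varne - Wendle: 5+5+16 = 26
Tarn - Garth - Varne - Quorn - Ravel - Arlen - Wendle: 5+5+5+7+2+7 = 31
The minimum is 26 km via Tarn - Garth - Varne - Wendle.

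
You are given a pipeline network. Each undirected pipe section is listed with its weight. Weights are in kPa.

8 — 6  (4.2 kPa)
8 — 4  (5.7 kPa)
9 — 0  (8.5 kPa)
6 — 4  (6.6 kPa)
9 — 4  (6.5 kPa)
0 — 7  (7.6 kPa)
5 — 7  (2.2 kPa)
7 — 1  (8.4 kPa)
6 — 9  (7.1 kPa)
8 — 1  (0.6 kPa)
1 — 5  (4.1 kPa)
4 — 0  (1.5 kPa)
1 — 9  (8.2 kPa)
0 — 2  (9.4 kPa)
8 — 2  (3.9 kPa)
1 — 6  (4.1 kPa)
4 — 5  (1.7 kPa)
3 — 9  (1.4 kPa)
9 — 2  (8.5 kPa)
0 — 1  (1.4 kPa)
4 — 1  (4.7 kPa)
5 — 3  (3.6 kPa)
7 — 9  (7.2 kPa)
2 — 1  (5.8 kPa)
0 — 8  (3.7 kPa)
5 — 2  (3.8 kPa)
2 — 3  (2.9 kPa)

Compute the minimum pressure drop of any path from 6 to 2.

8.1 kPa

Shortest distances from 6:
6: 0
1: 4.1  (via 6)
8: 4.2  (via 6)
0: 5.5  (via 1)
4: 6.6  (via 6)
9: 7.1  (via 6)
2: 8.1  (via 8)
Shortest route: 6–8–2 = 8.1 kPa.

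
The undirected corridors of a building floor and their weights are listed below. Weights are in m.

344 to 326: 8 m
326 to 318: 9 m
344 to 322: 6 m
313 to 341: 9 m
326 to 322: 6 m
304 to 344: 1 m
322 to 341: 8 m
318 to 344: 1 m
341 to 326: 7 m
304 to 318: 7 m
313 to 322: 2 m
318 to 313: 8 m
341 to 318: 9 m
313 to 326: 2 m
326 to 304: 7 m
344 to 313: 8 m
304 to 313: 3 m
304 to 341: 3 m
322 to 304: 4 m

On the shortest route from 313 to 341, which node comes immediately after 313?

304

Candidate routes:
313–304–341: 3+3 = 6
313–326–341: 2+7 = 9
Cheapest is 313–304–341 at 6 m.
So from 313 the first move is to 304.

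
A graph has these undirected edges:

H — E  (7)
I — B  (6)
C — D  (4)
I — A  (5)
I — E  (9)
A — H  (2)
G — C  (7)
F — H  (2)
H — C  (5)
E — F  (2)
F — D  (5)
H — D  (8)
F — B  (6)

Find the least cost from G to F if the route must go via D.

Best G to D: G–C–D costing 11
Best D to F: D–F costing 5
Total via D: 11 + 5 = 16.

16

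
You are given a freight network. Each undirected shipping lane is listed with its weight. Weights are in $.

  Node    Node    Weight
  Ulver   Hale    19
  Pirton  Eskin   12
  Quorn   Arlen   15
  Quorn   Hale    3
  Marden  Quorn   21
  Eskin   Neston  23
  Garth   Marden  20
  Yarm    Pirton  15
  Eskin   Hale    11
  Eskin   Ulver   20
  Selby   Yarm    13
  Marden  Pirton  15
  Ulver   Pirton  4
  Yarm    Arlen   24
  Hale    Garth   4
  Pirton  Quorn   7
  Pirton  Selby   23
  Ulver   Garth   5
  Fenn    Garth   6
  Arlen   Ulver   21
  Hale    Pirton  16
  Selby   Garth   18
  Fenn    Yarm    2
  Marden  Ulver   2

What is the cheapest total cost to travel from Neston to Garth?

Shortest distances from Neston:
Neston: 0
Eskin: 23  (via Neston)
Hale: 34  (via Eskin)
Pirton: 35  (via Eskin)
Quorn: 37  (via Hale)
Garth: 38  (via Hale)
Shortest route: Neston–Eskin–Hale–Garth = $38.

$38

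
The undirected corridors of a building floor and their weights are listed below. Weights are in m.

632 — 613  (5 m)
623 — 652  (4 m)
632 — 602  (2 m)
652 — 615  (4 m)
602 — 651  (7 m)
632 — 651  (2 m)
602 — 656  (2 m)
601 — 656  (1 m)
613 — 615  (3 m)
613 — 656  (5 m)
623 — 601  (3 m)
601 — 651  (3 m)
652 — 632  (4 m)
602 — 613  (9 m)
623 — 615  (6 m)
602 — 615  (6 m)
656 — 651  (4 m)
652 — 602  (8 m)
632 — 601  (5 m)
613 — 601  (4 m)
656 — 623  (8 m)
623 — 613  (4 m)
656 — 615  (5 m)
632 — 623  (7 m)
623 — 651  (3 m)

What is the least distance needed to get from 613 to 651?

7 m

Shortest distances from 613:
613: 0
615: 3  (via 613)
623: 4  (via 613)
601: 4  (via 613)
632: 5  (via 613)
656: 5  (via 613)
652: 7  (via 615)
602: 7  (via 632)
651: 7  (via 623)
Shortest route: 613 → 623 → 651 = 7 m.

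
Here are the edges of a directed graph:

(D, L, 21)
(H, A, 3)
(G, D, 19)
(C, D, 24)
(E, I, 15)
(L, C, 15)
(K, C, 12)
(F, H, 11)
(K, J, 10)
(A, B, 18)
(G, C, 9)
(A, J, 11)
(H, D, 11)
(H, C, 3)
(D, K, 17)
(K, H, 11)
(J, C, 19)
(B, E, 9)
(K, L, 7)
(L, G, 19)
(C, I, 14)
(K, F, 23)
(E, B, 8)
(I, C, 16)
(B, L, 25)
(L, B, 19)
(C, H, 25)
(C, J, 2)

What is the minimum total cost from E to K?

72

Settle nodes by increasing distance from E:
E: 0
B: 8  (via E)
I: 15  (via E)
C: 31  (via I)
J: 33  (via C)
L: 33  (via B)
G: 52  (via L)
D: 55  (via C)
H: 56  (via C)
A: 59  (via H)
K: 72  (via D)
Shortest route: E–I–C–D–K = 72.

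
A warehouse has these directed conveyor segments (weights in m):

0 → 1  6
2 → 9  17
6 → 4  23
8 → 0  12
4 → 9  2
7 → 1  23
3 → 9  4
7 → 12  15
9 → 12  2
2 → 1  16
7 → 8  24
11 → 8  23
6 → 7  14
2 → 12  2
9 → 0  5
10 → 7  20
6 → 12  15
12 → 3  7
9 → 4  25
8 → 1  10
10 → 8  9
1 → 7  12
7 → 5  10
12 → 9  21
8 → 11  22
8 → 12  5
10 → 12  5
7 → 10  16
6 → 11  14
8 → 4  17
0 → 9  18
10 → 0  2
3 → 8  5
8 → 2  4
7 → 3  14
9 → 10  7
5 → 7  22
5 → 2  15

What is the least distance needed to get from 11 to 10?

46 m

Running Dijkstra from 11:
11: 0
8: 23  (via 11)
2: 27  (via 8)
12: 28  (via 8)
1: 33  (via 8)
0: 35  (via 8)
3: 35  (via 12)
9: 39  (via 3)
4: 40  (via 8)
7: 45  (via 1)
10: 46  (via 9)
Shortest route: 11 → 8 → 12 → 3 → 9 → 10 = 46 m.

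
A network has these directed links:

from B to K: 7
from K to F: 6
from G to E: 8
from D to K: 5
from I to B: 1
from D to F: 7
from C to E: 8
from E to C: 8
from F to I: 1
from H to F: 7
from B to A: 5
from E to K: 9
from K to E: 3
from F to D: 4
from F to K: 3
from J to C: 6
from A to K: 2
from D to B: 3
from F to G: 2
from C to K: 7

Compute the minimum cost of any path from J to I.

20

Candidate routes:
J - C - K - F - I: 6+7+6+1 = 20
J - C - E - K - F - I: 6+8+9+6+1 = 30
Cheapest is J - C - K - F - I at 20.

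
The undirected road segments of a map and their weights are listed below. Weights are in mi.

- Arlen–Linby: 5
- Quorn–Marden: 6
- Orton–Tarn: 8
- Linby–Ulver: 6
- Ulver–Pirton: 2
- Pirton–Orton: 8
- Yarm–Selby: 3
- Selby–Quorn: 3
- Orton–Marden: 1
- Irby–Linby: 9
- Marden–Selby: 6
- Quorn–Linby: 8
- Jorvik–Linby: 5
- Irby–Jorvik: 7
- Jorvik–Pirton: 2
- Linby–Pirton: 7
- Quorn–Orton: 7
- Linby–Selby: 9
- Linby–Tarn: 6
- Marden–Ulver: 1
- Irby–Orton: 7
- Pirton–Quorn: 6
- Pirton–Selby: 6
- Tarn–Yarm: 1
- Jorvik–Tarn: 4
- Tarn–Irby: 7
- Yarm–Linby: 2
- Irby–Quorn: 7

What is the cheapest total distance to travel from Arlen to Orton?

Enumerating some paths:
Arlen - Linby - Pirton - Ulver - Marden - Orton: 5+7+2+1+1 = 16
Arlen - Linby - Ulver - Marden - Orton: 5+6+1+1 = 13
The minimum is 13 mi via Arlen - Linby - Ulver - Marden - Orton.

13 mi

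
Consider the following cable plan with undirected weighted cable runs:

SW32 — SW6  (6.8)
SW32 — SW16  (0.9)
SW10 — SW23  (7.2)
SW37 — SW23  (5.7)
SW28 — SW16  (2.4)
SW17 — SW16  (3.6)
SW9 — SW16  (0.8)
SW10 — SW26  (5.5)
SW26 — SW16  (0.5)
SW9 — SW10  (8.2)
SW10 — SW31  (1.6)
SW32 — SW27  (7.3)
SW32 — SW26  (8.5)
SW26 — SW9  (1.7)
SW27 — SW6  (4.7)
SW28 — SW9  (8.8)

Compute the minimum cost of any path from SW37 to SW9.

19.7

Compare a few routes:
SW37–SW23–SW10–SW26–SW9: 5.7+7.2+5.5+1.7 = 20.1
SW37–SW23–SW10–SW26–SW16–SW9: 5.7+7.2+5.5+0.5+0.8 = 19.7
Cheapest is SW37–SW23–SW10–SW26–SW16–SW9 at 19.7.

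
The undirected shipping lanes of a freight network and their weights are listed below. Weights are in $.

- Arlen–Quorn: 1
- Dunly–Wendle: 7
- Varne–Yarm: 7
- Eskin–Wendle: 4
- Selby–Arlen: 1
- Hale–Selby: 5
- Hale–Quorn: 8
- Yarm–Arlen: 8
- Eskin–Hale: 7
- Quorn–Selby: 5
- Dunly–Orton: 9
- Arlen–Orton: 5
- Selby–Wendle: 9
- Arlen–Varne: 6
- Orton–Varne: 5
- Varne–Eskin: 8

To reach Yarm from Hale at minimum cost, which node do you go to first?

Candidate routes:
Hale - Selby - Quorn - Arlen - Yarm: 5+5+1+8 = 19
Hale - Selby - Arlen - Yarm: 5+1+8 = 14
Hale - Quorn - Arlen - Yarm: 8+1+8 = 17
Hale - Selby - Arlen - Varne - Yarm: 5+1+6+7 = 19
The minimum is $14 via Hale - Selby - Arlen - Yarm.
So from Hale the first move is to Selby.

Selby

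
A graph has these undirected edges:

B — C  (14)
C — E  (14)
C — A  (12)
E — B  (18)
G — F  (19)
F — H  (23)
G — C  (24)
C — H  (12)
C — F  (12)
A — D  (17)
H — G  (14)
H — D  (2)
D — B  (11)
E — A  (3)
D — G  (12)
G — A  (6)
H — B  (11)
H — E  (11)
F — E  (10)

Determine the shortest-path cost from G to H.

14

Compare a few routes:
G–A–E–H: 6+3+11 = 20
G–A–D–H: 6+17+2 = 25
G–H: 14 = 14
Cheapest is G–H at 14.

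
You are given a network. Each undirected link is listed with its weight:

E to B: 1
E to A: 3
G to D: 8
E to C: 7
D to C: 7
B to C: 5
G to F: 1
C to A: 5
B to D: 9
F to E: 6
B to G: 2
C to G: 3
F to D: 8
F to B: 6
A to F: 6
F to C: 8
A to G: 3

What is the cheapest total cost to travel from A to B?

4

Settle nodes by increasing distance from A:
A: 0
E: 3  (via A)
G: 3  (via A)
B: 4  (via E)
Shortest route: A → E → B = 4.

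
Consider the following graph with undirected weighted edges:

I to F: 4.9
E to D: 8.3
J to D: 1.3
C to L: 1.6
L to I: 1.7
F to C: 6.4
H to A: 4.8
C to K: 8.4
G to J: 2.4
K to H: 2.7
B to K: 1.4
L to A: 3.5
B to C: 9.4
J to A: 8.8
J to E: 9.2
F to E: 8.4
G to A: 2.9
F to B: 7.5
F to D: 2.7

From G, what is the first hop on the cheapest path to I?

A

Candidate routes:
G–A–L–I: 2.9+3.5+1.7 = 8.1
G–J–D–F–I: 2.4+1.3+2.7+4.9 = 11.3
Cheapest is G–A–L–I at 8.1.
So from G the first move is to A.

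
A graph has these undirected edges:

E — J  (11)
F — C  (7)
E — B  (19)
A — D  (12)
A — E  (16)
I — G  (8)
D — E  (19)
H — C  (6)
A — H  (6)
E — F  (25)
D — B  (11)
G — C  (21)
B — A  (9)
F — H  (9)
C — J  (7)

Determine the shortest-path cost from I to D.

Shortest distances from I:
I: 0
G: 8  (via I)
C: 29  (via G)
H: 35  (via C)
F: 36  (via C)
J: 36  (via C)
A: 41  (via H)
E: 47  (via J)
B: 50  (via A)
D: 53  (via A)
Shortest route: I–G–C–H–A–D = 53.

53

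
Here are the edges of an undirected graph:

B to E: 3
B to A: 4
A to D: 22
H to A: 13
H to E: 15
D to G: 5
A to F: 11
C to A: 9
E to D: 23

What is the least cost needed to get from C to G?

Compare a few routes:
C - A - D - G: 9+22+5 = 36
C - A - B - E - D - G: 9+4+3+23+5 = 44
The minimum is 36 via C - A - D - G.

36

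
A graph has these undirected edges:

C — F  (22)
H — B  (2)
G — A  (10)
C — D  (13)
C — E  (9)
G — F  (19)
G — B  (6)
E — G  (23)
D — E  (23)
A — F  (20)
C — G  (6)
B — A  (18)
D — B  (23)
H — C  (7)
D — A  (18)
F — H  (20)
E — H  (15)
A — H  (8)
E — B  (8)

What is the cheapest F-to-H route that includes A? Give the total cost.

Best F to A: F → A costing 20
Best A to H: A → H costing 8
Total via A: 20 + 8 = 28.

28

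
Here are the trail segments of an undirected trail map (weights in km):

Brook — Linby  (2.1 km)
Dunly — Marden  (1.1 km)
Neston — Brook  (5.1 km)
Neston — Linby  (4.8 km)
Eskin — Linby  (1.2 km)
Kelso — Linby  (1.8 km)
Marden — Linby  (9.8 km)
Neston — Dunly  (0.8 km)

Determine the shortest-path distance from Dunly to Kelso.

7.4 km

Compare a few routes:
Dunly–Marden–Linby–Kelso: 1.1+9.8+1.8 = 12.7
Dunly–Neston–Linby–Kelso: 0.8+4.8+1.8 = 7.4
Dunly–Neston–Brook–Linby–Kelso: 0.8+5.1+2.1+1.8 = 9.8
The minimum is 7.4 km via Dunly–Neston–Linby–Kelso.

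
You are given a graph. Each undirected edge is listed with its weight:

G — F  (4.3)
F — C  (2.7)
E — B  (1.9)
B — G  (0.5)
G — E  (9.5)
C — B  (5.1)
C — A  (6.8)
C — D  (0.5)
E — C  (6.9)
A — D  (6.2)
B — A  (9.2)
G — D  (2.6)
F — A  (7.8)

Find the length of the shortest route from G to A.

8.8

Enumerating some paths:
G - B - A: 0.5+9.2 = 9.7
G - D - A: 2.6+6.2 = 8.8
Cheapest is G - D - A at 8.8.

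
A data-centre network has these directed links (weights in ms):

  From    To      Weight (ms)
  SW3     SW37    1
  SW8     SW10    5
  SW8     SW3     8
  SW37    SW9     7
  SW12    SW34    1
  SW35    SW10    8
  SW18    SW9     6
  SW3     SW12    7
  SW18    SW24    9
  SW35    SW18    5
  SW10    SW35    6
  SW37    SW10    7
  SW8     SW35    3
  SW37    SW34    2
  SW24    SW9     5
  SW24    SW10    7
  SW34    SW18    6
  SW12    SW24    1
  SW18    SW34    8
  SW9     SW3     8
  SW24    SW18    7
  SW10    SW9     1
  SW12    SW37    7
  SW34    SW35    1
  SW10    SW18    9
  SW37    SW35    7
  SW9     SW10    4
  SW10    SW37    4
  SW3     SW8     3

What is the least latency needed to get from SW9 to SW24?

16 ms

Running Dijkstra from SW9:
SW9: 0
SW10: 4  (via SW9)
SW37: 8  (via SW10)
SW3: 8  (via SW9)
SW35: 10  (via SW10)
SW34: 10  (via SW37)
SW8: 11  (via SW3)
SW18: 13  (via SW10)
SW12: 15  (via SW3)
SW24: 16  (via SW12)
Shortest route: SW9–SW3–SW12–SW24 = 16 ms.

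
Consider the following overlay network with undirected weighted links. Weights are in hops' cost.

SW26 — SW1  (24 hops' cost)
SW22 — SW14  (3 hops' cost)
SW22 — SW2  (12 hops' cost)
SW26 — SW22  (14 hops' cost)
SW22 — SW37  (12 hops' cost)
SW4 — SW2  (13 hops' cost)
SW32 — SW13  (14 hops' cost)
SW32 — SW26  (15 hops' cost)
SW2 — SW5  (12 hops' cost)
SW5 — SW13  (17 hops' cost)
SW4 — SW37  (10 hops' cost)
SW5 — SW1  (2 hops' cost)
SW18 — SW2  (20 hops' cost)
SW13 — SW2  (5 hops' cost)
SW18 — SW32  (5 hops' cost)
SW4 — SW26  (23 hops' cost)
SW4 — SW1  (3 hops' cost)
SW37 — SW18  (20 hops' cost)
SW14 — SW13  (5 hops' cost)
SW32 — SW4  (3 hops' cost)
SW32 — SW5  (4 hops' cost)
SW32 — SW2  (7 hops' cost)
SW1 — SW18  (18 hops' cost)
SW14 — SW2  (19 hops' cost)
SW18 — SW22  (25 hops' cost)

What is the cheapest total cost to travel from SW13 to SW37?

Running Dijkstra from SW13:
SW13: 0
SW14: 5  (via SW13)
SW2: 5  (via SW13)
SW22: 8  (via SW14)
SW32: 12  (via SW2)
SW4: 15  (via SW32)
SW5: 16  (via SW32)
SW18: 17  (via SW32)
SW1: 18  (via SW4)
SW37: 20  (via SW22)
Shortest route: SW13 → SW14 → SW22 → SW37 = 20 hops' cost.

20 hops' cost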